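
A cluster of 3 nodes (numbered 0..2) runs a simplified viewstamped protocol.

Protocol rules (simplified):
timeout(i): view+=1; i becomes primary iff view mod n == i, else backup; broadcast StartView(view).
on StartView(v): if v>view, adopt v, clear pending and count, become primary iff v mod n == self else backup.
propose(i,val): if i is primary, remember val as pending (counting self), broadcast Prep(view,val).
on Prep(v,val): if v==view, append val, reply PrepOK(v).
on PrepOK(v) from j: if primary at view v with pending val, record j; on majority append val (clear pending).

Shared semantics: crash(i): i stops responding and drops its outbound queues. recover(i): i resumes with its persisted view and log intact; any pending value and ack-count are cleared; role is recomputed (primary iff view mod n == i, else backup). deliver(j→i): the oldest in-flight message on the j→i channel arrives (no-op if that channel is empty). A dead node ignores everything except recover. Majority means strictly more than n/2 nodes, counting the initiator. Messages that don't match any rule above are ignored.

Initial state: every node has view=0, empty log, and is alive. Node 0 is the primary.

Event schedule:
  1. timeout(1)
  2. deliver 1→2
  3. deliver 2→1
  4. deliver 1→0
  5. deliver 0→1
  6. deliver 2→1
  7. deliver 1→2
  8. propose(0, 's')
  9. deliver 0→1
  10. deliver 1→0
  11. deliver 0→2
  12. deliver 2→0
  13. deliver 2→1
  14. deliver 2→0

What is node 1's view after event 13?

1

1. timeout(1):  <1:prim v1 ->
2. deliver 1→2:  <2:back v1 ->
3. deliver 2→1:  nop
4. deliver 1→0:  <0:back v1 ->
5. deliver 0→1:  nop
6. deliver 2→1:  nop
7. deliver 1→2:  nop
8. propose(0,'s'):  nop
9. deliver 0→1:  nop
10. deliver 1→0:  nop
11. deliver 0→2:  nop
12. deliver 2→0:  nop
13. deliver 2→1:  nop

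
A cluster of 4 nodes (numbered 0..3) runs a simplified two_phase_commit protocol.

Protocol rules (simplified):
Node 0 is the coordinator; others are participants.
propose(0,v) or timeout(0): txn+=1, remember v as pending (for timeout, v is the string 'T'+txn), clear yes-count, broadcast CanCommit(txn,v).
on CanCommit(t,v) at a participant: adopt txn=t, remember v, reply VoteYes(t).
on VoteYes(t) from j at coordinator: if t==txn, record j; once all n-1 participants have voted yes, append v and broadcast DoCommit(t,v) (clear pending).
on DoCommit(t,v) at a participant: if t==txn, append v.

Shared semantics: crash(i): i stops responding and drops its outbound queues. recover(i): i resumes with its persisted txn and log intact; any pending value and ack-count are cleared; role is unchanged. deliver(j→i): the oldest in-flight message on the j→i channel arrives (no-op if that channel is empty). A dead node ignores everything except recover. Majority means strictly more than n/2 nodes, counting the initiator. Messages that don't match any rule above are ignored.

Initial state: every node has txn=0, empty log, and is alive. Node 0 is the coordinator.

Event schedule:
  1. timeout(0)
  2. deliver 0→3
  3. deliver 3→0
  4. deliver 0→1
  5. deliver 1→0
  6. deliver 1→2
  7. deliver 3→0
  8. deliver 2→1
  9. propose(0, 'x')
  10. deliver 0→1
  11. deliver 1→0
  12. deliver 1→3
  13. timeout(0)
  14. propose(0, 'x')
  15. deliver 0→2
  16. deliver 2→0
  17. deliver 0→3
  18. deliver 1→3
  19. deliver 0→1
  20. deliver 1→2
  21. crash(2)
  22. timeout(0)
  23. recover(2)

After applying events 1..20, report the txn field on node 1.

3

[1] timeout(0) → N0(coor t1 [-])
[2] deliver 0→3 → N3(part t1 [-])
[3] deliver 3→0 → ∅
[4] deliver 0→1 → N1(part t1 [-])
[5] deliver 1→0 → ∅
[6] deliver 1→2 → ∅
[7] deliver 3→0 → ∅
[8] deliver 2→1 → ∅
[9] propose(0,'x') → N0(coor t2 [-])
[10] deliver 0→1 → N1(part t2 [-])
[11] deliver 1→0 → ∅
[12] deliver 1→3 → ∅
[13] timeout(0) → N0(coor t3 [-])
[14] propose(0,'x') → N0(coor t4 [-])
[15] deliver 0→2 → N2(part t1 [-])
[16] deliver 2→0 → ∅
[17] deliver 0→3 → N3(part t2 [-])
[18] deliver 1→3 → ∅
[19] deliver 0→1 → N1(part t3 [-])
[20] deliver 1→2 → ∅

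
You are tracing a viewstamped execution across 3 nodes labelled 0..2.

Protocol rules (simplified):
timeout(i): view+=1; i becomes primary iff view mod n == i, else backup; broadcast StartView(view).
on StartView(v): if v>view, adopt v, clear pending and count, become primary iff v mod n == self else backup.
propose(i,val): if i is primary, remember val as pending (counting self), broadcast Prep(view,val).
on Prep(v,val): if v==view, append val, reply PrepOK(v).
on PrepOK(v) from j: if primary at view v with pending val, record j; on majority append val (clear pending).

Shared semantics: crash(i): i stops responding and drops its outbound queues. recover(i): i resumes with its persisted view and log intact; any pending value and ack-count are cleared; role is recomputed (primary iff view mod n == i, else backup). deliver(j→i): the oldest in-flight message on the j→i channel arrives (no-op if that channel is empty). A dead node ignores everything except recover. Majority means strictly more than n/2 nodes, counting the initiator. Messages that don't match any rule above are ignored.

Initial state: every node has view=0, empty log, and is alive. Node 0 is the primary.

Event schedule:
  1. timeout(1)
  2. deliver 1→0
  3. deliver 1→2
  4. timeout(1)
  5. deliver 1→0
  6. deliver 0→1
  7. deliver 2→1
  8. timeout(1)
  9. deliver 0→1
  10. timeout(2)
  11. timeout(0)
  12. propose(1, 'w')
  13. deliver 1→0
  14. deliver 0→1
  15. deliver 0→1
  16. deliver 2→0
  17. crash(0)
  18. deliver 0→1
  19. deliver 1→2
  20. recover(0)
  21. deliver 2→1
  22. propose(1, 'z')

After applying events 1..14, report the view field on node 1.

e1 timeout(1): 1[prim,v=1,-]
e2 deliver 1→0: 0[back,v=1,-]
e3 deliver 1→2: 2[back,v=1,-]
e4 timeout(1): 1[back,v=2,-]
e5 deliver 1→0: 0[back,v=2,-]
e6 deliver 0→1: ·
e7 deliver 2→1: ·
e8 timeout(1): 1[back,v=3,-]
e9 deliver 0→1: ·
e10 timeout(2): 2[prim,v=2,-]
e11 timeout(0): 0[prim,v=3,-]
e12 propose(1,'w'): ·
e13 deliver 1→0: ·
e14 deliver 0→1: ·

3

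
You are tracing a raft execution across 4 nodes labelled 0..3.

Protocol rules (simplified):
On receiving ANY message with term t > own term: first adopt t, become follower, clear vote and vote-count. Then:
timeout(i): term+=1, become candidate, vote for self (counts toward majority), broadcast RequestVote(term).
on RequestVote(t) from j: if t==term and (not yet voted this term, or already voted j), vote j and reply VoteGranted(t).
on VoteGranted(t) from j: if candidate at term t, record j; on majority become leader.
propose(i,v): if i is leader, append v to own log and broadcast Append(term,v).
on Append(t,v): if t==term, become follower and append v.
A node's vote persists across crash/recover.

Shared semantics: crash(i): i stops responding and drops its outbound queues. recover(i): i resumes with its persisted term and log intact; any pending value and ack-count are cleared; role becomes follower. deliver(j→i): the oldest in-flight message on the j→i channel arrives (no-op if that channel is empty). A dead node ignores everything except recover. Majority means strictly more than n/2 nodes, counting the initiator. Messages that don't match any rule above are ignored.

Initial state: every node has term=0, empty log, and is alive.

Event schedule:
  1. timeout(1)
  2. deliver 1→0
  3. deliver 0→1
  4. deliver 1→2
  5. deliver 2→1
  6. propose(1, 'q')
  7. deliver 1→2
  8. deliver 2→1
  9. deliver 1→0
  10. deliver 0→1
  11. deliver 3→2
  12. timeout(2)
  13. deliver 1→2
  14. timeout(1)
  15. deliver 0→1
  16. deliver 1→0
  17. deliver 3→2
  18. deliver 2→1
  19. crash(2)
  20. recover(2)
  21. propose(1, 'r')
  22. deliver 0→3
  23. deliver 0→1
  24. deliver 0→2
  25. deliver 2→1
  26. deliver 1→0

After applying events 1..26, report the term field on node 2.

2

[1] timeout(1) → N1(cand t1 [-])
[2] deliver 1→0 → N0(foll t1 [-])
[3] deliver 0→1 → ∅
[4] deliver 1→2 → N2(foll t1 [-])
[5] deliver 2→1 → N1(lead t1 [-])
[6] propose(1,'q') → N1(lead t1 [q])
[7] deliver 1→2 → N2(foll t1 [q])
[8] deliver 2→1 → ∅
[9] deliver 1→0 → N0(foll t1 [q])
[10] deliver 0→1 → ∅
[11] deliver 3→2 → ∅
[12] timeout(2) → N2(cand t2 [q])
[13] deliver 1→2 → ∅
[14] timeout(1) → N1(cand t2 [q])
[15] deliver 0→1 → ∅
[16] deliver 1→0 → N0(foll t2 [q])
[17] deliver 3→2 → ∅
[18] deliver 2→1 → ∅
[19] crash(2) → N2(✗cand t2 [q])
[20] recover(2) → N2(foll t2 [q])
[21] propose(1,'r') → ∅
[22] deliver 0→3 → ∅
[23] deliver 0→1 → ∅
[24] deliver 0→2 → ∅
[25] deliver 2→1 → ∅
[26] deliver 1→0 → ∅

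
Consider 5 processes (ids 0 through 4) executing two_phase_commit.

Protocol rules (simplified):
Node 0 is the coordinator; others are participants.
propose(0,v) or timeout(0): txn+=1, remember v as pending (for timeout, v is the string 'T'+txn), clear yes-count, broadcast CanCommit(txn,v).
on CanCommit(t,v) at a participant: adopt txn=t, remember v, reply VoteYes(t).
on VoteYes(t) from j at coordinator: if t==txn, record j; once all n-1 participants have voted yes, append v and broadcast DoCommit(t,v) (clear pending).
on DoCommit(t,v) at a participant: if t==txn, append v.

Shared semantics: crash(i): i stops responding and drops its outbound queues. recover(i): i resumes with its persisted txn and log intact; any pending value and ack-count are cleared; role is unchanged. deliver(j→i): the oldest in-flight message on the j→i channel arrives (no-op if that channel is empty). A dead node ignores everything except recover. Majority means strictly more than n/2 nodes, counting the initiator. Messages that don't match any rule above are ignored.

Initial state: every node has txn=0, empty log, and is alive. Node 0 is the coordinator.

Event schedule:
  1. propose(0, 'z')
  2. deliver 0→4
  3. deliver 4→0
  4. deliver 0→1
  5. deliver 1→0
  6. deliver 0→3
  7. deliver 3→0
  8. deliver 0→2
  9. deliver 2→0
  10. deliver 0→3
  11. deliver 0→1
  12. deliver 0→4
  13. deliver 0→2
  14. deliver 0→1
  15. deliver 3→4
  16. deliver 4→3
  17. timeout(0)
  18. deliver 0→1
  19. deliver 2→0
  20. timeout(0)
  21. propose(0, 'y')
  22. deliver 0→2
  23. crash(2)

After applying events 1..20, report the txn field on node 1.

2

[1] propose(0,'z') → N0(coor t1 [-])
[2] deliver 0→4 → N4(part t1 [-])
[3] deliver 4→0 → ∅
[4] deliver 0→1 → N1(part t1 [-])
[5] deliver 1→0 → ∅
[6] deliver 0→3 → N3(part t1 [-])
[7] deliver 3→0 → ∅
[8] deliver 0→2 → N2(part t1 [-])
[9] deliver 2→0 → N0(coor t1 [z])
[10] deliver 0→3 → N3(part t1 [z])
[11] deliver 0→1 → N1(part t1 [z])
[12] deliver 0→4 → N4(part t1 [z])
[13] deliver 0→2 → N2(part t1 [z])
[14] deliver 0→1 → ∅
[15] deliver 3→4 → ∅
[16] deliver 4→3 → ∅
[17] timeout(0) → N0(coor t2 [z])
[18] deliver 0→1 → N1(part t2 [z])
[19] deliver 2→0 → ∅
[20] timeout(0) → N0(coor t3 [z])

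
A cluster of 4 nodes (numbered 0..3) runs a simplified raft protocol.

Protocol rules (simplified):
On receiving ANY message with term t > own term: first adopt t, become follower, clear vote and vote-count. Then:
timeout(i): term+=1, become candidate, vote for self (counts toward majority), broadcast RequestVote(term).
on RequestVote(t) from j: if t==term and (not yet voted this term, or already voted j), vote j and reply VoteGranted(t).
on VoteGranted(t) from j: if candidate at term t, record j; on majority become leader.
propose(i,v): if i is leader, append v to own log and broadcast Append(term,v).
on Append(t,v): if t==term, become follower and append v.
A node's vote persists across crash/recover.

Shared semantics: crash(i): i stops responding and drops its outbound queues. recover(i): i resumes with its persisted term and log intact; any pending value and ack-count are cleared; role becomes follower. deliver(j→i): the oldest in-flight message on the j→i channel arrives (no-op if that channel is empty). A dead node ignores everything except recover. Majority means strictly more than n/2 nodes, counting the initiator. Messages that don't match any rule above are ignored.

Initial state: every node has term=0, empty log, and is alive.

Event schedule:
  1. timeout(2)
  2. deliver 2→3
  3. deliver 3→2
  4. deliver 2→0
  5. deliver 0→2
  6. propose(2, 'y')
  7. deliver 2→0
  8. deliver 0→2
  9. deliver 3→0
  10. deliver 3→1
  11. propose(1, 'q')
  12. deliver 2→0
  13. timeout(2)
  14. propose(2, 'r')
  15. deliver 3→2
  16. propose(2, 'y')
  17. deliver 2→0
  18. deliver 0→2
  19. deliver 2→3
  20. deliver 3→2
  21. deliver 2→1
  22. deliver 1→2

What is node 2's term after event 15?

step 1 timeout(2): 2={cand,t=1,log=-}
step 2 deliver 2→3: 3={foll,t=1,log=-}
step 3 deliver 3→2: —
step 4 deliver 2→0: 0={foll,t=1,log=-}
step 5 deliver 0→2: 2={lead,t=1,log=-}
step 6 propose(2,'y'): 2={lead,t=1,log=y}
step 7 deliver 2→0: 0={foll,t=1,log=y}
step 8 deliver 0→2: —
step 9 deliver 3→0: —
step 10 deliver 3→1: —
step 11 propose(1,'q'): —
step 12 deliver 2→0: —
step 13 timeout(2): 2={cand,t=2,log=y}
step 14 propose(2,'r'): —
step 15 deliver 3→2: —

2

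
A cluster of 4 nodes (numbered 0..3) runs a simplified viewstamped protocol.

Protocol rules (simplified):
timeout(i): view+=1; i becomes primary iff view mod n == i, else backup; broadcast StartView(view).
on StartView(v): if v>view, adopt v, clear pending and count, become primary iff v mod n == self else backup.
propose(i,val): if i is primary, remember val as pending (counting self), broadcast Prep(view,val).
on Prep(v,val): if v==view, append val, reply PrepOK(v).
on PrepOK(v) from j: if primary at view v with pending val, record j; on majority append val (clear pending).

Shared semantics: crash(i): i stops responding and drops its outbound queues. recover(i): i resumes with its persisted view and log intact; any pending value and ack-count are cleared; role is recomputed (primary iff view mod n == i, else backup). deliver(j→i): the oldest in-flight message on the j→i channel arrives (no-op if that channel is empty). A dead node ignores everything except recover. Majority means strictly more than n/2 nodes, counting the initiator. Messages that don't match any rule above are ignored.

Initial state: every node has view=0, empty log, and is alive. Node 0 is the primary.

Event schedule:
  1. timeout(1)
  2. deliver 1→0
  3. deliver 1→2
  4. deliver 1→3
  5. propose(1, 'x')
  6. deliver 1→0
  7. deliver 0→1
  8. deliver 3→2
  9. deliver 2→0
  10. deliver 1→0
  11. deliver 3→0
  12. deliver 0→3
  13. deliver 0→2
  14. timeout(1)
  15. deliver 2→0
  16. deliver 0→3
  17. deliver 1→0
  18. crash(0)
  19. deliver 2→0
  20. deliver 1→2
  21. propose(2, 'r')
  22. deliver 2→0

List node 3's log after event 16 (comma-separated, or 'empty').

step 1 timeout(1): 1={prim,v=1,log=-}
step 2 deliver 1→0: 0={back,v=1,log=-}
step 3 deliver 1→2: 2={back,v=1,log=-}
step 4 deliver 1→3: 3={back,v=1,log=-}
step 5 propose(1,'x'): —
step 6 deliver 1→0: 0={back,v=1,log=x}
step 7 deliver 0→1: —
step 8 deliver 3→2: —
step 9 deliver 2→0: —
step 10 deliver 1→0: —
step 11 deliver 3→0: —
step 12 deliver 0→3: —
step 13 deliver 0→2: —
step 14 timeout(1): 1={back,v=2,log=-}
step 15 deliver 2→0: —
step 16 deliver 0→3: —

empty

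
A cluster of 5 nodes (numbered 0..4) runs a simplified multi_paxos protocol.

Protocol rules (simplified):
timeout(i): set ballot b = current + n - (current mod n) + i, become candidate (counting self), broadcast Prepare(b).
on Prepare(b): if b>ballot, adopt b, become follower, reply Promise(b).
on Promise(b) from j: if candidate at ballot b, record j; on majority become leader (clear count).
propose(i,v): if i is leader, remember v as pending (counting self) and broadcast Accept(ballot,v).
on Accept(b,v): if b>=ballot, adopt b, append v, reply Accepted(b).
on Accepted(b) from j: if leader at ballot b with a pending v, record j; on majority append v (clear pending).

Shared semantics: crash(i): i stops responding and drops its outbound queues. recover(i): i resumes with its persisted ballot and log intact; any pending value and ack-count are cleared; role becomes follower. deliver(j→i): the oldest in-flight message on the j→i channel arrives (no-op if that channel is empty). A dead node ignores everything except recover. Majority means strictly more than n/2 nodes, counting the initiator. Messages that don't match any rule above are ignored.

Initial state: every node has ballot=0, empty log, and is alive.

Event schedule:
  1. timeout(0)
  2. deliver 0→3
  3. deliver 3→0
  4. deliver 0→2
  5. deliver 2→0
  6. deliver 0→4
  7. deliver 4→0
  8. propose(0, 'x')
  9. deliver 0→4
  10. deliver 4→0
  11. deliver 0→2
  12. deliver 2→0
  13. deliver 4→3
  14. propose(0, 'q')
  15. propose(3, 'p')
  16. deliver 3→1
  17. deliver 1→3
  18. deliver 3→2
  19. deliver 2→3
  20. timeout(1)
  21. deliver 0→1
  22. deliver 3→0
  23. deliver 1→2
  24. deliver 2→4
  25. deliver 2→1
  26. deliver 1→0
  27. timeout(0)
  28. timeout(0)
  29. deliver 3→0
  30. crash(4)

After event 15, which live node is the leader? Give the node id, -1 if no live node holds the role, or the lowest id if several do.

step 1 timeout(0): 0={cand,b=5,log=-}
step 2 deliver 0→3: 3={foll,b=5,log=-}
step 3 deliver 3→0: —
step 4 deliver 0→2: 2={foll,b=5,log=-}
step 5 deliver 2→0: 0={lead,b=5,log=-}
step 6 deliver 0→4: 4={foll,b=5,log=-}
step 7 deliver 4→0: —
step 8 propose(0,'x'): —
step 9 deliver 0→4: 4={foll,b=5,log=x}
step 10 deliver 4→0: —
step 11 deliver 0→2: 2={foll,b=5,log=x}
step 12 deliver 2→0: 0={lead,b=5,log=x}
step 13 deliver 4→3: —
step 14 propose(0,'q'): —
step 15 propose(3,'p'): —

0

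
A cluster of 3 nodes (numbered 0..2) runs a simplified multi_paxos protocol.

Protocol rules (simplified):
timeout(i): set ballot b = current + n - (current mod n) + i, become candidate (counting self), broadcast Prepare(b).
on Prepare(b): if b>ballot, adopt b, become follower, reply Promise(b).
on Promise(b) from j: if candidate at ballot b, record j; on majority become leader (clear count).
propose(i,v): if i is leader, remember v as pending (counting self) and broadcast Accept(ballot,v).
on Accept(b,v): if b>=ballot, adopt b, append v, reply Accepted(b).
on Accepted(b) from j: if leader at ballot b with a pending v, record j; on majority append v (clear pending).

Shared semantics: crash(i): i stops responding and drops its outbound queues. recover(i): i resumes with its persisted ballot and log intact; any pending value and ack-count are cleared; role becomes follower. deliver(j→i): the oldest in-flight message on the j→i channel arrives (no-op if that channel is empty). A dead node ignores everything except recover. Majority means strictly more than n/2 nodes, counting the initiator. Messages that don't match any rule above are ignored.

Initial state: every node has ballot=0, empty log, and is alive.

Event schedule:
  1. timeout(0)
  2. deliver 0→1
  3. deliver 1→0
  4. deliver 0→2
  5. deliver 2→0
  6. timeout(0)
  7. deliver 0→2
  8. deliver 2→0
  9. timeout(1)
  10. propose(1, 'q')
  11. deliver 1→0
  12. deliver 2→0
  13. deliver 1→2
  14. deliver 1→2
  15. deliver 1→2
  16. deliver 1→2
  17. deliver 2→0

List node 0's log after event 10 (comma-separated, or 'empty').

empty

[1] timeout(0) → N0(cand b3 [-])
[2] deliver 0→1 → N1(foll b3 [-])
[3] deliver 1→0 → N0(lead b3 [-])
[4] deliver 0→2 → N2(foll b3 [-])
[5] deliver 2→0 → ∅
[6] timeout(0) → N0(cand b6 [-])
[7] deliver 0→2 → N2(foll b6 [-])
[8] deliver 2→0 → N0(lead b6 [-])
[9] timeout(1) → N1(cand b7 [-])
[10] propose(1,'q') → ∅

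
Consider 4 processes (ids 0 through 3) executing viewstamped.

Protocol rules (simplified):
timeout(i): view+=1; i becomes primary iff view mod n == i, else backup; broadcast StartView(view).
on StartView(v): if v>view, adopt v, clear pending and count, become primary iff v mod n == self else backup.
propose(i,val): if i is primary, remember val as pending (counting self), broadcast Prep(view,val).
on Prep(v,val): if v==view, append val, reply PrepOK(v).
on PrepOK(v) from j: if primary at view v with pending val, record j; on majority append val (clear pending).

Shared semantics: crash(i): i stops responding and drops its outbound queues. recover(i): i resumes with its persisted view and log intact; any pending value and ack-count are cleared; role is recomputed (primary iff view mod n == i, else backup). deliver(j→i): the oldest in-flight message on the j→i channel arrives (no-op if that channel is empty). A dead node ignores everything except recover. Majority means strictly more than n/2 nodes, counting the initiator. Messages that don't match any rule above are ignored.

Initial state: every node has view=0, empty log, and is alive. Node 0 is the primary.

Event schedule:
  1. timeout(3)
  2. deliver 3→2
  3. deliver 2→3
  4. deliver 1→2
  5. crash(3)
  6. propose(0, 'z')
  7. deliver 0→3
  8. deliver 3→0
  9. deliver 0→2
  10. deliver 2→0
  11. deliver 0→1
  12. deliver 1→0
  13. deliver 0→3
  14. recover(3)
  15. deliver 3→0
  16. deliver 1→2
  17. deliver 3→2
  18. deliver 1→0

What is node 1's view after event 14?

0

1. timeout(3):  <3:back v1 ->
2. deliver 3→2:  <2:back v1 ->
3. deliver 2→3:  nop
4. deliver 1→2:  nop
5. crash(3):  <3:✗back v1 ->
6. propose(0,'z'):  nop
7. deliver 0→3:  nop
8. deliver 3→0:  nop
9. deliver 0→2:  nop
10. deliver 2→0:  nop
11. deliver 0→1:  <1:back v0 z>
12. deliver 1→0:  nop
13. deliver 0→3:  nop
14. recover(3):  <3:back v1 ->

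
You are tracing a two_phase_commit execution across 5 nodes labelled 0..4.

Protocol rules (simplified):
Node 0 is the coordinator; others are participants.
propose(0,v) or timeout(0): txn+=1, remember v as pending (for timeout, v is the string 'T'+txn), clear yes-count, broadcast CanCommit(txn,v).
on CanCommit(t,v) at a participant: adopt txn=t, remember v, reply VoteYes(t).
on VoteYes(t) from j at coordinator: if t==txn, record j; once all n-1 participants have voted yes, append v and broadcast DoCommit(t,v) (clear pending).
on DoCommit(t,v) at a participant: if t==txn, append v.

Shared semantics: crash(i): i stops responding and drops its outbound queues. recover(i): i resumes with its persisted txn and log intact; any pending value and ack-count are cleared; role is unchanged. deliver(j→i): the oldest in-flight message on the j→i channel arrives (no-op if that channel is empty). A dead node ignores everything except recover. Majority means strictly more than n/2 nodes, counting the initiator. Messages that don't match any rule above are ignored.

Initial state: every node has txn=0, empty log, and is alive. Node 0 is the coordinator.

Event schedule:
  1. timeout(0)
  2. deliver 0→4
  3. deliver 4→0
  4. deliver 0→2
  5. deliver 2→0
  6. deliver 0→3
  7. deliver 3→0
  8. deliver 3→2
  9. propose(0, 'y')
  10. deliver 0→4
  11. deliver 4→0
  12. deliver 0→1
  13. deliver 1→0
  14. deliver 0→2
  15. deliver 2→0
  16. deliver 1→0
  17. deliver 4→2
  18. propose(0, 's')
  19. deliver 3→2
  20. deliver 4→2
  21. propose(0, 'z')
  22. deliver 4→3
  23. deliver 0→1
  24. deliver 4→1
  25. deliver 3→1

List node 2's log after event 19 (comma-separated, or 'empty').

empty

after 1 — timeout(0): n0:coor/t1/[-]
after 2 — deliver 0→4: n4:part/t1/[-]
after 3 — deliver 4→0: ·
after 4 — deliver 0→2: n2:part/t1/[-]
after 5 — deliver 2→0: ·
after 6 — deliver 0→3: n3:part/t1/[-]
after 7 — deliver 3→0: ·
after 8 — deliver 3→2: ·
after 9 — propose(0,'y'): n0:coor/t2/[-]
after 10 — deliver 0→4: n4:part/t2/[-]
after 11 — deliver 4→0: ·
after 12 — deliver 0→1: n1:part/t1/[-]
after 13 — deliver 1→0: ·
after 14 — deliver 0→2: n2:part/t2/[-]
after 15 — deliver 2→0: ·
after 16 — deliver 1→0: ·
after 17 — deliver 4→2: ·
after 18 — propose(0,'s'): n0:coor/t3/[-]
after 19 — deliver 3→2: ·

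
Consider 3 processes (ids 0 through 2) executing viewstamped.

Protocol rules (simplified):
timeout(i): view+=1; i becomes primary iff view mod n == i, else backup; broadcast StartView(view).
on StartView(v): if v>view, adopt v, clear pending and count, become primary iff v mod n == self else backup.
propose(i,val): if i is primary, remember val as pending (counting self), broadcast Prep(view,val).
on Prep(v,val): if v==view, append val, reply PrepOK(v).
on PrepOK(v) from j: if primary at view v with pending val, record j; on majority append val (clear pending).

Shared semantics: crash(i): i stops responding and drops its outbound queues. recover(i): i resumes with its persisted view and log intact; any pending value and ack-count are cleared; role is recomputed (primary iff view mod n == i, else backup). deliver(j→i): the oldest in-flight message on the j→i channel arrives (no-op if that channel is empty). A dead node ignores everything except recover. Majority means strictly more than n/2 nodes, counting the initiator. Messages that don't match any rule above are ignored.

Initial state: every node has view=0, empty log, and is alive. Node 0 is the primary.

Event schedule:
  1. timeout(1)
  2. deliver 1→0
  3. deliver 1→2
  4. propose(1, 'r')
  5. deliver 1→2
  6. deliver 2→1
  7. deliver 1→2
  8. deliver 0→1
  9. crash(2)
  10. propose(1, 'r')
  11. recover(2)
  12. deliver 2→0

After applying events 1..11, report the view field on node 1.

1. timeout(1):  <1:prim v1 ->
2. deliver 1→0:  <0:back v1 ->
3. deliver 1→2:  <2:back v1 ->
4. propose(1,'r'):  nop
5. deliver 1→2:  <2:back v1 r>
6. deliver 2→1:  <1:prim v1 r>
7. deliver 1→2:  nop
8. deliver 0→1:  nop
9. crash(2):  <2:✗back v1 r>
10. propose(1,'r'):  nop
11. recover(2):  <2:back v1 r>

1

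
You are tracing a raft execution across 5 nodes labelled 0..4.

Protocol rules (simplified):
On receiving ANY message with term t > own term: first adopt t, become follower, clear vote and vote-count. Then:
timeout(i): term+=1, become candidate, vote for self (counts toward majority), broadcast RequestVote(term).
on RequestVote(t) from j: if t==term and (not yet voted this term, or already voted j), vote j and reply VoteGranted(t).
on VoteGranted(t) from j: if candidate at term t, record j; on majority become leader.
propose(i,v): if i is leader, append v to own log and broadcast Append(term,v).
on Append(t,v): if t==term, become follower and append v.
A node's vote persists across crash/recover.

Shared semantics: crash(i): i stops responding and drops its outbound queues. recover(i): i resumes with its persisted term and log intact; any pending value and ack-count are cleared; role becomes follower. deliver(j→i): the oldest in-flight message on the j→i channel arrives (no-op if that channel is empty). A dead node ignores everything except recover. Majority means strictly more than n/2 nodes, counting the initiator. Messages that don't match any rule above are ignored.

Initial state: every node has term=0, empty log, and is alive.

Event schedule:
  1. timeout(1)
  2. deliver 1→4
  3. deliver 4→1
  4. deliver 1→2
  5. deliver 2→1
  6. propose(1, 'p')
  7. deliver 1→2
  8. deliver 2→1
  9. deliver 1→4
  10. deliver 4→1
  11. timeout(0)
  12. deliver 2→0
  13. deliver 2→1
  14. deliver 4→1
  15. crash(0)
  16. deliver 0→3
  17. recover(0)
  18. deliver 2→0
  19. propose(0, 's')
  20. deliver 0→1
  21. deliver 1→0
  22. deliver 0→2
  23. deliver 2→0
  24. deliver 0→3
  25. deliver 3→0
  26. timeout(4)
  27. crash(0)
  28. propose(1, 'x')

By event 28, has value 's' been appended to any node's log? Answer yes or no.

after 1 — timeout(1): n1:cand/t1/[-]
after 2 — deliver 1→4: n4:foll/t1/[-]
after 3 — deliver 4→1: ·
after 4 — deliver 1→2: n2:foll/t1/[-]
after 5 — deliver 2→1: n1:lead/t1/[-]
after 6 — propose(1,'p'): n1:lead/t1/[p]
after 7 — deliver 1→2: n2:foll/t1/[p]
after 8 — deliver 2→1: ·
after 9 — deliver 1→4: n4:foll/t1/[p]
after 10 — deliver 4→1: ·
after 11 — timeout(0): n0:cand/t1/[-]
after 12 — deliver 2→0: ·
after 13 — deliver 2→1: ·
after 14 — deliver 4→1: ·
after 15 — crash(0): n0:✗cand/t1/[-]
after 16 — deliver 0→3: ·
after 17 — recover(0): n0:foll/t1/[-]
after 18 — deliver 2→0: ·
after 19 — propose(0,'s'): ·
after 20 — deliver 0→1: ·
after 21 — deliver 1→0: ·
after 22 — deliver 0→2: ·
after 23 — deliver 2→0: ·
after 24 — deliver 0→3: ·
after 25 — deliver 3→0: ·
after 26 — timeout(4): n4:cand/t2/[p]
after 27 — crash(0): n0:✗foll/t1/[-]
after 28 — propose(1,'x'): n1:lead/t1/[p,x]

no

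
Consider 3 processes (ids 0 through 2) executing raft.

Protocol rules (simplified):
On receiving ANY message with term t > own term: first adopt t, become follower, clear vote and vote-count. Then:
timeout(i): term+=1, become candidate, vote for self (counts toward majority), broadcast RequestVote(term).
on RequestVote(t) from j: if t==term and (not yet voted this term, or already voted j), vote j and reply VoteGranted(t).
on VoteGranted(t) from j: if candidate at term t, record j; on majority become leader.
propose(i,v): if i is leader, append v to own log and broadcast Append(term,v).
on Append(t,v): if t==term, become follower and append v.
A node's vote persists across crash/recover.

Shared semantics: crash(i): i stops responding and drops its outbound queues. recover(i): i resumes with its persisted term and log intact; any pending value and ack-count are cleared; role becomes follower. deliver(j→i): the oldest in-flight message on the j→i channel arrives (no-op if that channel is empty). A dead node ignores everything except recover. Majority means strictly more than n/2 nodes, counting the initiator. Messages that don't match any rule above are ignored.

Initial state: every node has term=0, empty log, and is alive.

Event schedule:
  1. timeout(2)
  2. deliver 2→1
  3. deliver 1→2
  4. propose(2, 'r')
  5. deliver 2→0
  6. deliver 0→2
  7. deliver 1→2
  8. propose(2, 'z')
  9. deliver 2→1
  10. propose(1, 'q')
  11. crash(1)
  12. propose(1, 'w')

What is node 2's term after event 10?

step 1 timeout(2): 2={cand,t=1,log=-}
step 2 deliver 2→1: 1={foll,t=1,log=-}
step 3 deliver 1→2: 2={lead,t=1,log=-}
step 4 propose(2,'r'): 2={lead,t=1,log=r}
step 5 deliver 2→0: 0={foll,t=1,log=-}
step 6 deliver 0→2: —
step 7 deliver 1→2: —
step 8 propose(2,'z'): 2={lead,t=1,log=r,z}
step 9 deliver 2→1: 1={foll,t=1,log=r}
step 10 propose(1,'q'): —

1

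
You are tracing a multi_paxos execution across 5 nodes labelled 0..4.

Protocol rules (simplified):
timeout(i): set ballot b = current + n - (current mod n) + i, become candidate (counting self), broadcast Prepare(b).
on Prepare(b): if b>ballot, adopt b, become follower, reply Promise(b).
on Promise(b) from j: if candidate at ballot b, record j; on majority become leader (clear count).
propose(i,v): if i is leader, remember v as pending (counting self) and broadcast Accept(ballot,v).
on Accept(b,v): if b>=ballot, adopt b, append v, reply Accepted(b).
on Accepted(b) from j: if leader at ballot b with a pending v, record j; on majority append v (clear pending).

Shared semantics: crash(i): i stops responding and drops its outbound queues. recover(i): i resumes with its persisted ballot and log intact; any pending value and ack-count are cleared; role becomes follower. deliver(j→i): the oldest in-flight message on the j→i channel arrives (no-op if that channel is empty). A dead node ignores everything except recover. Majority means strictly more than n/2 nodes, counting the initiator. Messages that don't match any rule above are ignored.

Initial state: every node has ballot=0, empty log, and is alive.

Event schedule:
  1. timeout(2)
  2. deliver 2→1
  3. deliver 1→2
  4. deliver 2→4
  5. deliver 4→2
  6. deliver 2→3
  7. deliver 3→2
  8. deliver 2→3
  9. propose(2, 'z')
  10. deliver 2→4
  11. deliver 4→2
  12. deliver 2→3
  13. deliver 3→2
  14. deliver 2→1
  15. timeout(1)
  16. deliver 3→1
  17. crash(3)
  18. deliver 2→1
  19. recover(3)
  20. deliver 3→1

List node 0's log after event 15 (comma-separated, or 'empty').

after 1 — timeout(2): n2:cand/b7/[-]
after 2 — deliver 2→1: n1:foll/b7/[-]
after 3 — deliver 1→2: ·
after 4 — deliver 2→4: n4:foll/b7/[-]
after 5 — deliver 4→2: n2:lead/b7/[-]
after 6 — deliver 2→3: n3:foll/b7/[-]
after 7 — deliver 3→2: ·
after 8 — deliver 2→3: ·
after 9 — propose(2,'z'): ·
after 10 — deliver 2→4: n4:foll/b7/[z]
after 11 — deliver 4→2: ·
after 12 — deliver 2→3: n3:foll/b7/[z]
after 13 — deliver 3→2: n2:lead/b7/[z]
after 14 — deliver 2→1: n1:foll/b7/[z]
after 15 — timeout(1): n1:cand/b11/[z]

empty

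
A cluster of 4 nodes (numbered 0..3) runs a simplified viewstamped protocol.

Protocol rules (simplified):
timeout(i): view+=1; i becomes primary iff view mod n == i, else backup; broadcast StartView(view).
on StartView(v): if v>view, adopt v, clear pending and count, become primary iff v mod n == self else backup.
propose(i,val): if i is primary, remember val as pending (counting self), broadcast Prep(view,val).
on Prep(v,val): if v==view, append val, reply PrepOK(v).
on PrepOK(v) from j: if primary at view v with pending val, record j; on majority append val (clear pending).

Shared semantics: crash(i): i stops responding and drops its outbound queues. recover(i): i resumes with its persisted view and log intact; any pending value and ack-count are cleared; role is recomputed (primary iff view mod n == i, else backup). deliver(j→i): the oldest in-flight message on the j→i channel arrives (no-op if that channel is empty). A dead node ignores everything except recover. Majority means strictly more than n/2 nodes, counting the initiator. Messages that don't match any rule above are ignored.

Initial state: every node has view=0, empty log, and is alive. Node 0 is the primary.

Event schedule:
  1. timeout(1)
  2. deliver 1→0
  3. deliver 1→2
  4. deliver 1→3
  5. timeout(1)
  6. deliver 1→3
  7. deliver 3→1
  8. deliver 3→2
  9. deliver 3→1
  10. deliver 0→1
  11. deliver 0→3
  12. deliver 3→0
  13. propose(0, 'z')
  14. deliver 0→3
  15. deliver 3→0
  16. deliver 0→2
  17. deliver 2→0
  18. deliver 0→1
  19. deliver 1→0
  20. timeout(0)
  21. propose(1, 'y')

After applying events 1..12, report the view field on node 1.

2

1. timeout(1):  <1:prim v1 ->
2. deliver 1→0:  <0:back v1 ->
3. deliver 1→2:  <2:back v1 ->
4. deliver 1→3:  <3:back v1 ->
5. timeout(1):  <1:back v2 ->
6. deliver 1→3:  <3:back v2 ->
7. deliver 3→1:  nop
8. deliver 3→2:  nop
9. deliver 3→1:  nop
10. deliver 0→1:  nop
11. deliver 0→3:  nop
12. deliver 3→0:  nop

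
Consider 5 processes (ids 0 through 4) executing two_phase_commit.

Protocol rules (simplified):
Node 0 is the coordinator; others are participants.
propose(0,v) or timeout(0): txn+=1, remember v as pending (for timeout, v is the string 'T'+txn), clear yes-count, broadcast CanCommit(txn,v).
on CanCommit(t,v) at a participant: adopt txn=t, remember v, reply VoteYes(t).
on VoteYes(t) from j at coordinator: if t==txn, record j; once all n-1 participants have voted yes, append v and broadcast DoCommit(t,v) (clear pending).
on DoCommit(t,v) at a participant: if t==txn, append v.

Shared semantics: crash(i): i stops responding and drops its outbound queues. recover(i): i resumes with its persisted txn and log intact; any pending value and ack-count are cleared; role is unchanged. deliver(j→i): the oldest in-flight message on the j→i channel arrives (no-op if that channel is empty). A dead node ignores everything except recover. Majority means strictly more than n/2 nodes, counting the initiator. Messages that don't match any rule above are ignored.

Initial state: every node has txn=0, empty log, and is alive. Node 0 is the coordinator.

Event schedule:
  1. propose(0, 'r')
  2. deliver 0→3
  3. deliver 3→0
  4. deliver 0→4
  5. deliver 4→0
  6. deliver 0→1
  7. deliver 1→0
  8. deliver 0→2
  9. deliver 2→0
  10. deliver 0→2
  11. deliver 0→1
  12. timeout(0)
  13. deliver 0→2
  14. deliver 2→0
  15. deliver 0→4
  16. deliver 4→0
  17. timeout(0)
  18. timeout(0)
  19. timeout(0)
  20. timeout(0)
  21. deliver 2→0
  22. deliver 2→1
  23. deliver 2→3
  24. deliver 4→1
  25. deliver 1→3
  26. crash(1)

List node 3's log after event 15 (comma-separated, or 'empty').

1. propose(0,'r'):  <0:coor t1 ->
2. deliver 0→3:  <3:part t1 ->
3. deliver 3→0:  nop
4. deliver 0→4:  <4:part t1 ->
5. deliver 4→0:  nop
6. deliver 0→1:  <1:part t1 ->
7. deliver 1→0:  nop
8. deliver 0→2:  <2:part t1 ->
9. deliver 2→0:  <0:coor t1 r>
10. deliver 0→2:  <2:part t1 r>
11. deliver 0→1:  <1:part t1 r>
12. timeout(0):  <0:coor t2 r>
13. deliver 0→2:  <2:part t2 r>
14. deliver 2→0:  nop
15. deliver 0→4:  <4:part t1 r>

empty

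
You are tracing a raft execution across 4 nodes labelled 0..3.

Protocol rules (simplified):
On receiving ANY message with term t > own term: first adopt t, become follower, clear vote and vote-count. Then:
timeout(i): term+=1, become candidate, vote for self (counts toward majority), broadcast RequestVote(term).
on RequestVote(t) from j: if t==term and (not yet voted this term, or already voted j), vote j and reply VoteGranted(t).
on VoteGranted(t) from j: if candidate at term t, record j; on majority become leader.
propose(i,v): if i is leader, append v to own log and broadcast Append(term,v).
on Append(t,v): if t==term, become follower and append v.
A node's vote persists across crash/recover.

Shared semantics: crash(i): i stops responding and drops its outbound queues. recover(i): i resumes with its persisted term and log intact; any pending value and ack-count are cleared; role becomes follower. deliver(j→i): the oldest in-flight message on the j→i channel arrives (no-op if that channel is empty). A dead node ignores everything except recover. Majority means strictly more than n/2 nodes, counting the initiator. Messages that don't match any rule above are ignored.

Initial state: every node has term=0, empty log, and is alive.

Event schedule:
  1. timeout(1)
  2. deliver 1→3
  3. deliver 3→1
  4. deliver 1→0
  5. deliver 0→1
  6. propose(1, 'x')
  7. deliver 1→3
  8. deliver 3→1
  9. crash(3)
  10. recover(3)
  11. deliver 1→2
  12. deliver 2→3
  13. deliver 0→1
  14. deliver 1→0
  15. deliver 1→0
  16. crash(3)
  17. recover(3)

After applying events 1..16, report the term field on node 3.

1

[1] timeout(1) → N1(cand t1 [-])
[2] deliver 1→3 → N3(foll t1 [-])
[3] deliver 3→1 → ∅
[4] deliver 1→0 → N0(foll t1 [-])
[5] deliver 0→1 → N1(lead t1 [-])
[6] propose(1,'x') → N1(lead t1 [x])
[7] deliver 1→3 → N3(foll t1 [x])
[8] deliver 3→1 → ∅
[9] crash(3) → N3(✗foll t1 [x])
[10] recover(3) → N3(foll t1 [x])
[11] deliver 1→2 → N2(foll t1 [-])
[12] deliver 2→3 → ∅
[13] deliver 0→1 → ∅
[14] deliver 1→0 → N0(foll t1 [x])
[15] deliver 1→0 → ∅
[16] crash(3) → N3(✗foll t1 [x])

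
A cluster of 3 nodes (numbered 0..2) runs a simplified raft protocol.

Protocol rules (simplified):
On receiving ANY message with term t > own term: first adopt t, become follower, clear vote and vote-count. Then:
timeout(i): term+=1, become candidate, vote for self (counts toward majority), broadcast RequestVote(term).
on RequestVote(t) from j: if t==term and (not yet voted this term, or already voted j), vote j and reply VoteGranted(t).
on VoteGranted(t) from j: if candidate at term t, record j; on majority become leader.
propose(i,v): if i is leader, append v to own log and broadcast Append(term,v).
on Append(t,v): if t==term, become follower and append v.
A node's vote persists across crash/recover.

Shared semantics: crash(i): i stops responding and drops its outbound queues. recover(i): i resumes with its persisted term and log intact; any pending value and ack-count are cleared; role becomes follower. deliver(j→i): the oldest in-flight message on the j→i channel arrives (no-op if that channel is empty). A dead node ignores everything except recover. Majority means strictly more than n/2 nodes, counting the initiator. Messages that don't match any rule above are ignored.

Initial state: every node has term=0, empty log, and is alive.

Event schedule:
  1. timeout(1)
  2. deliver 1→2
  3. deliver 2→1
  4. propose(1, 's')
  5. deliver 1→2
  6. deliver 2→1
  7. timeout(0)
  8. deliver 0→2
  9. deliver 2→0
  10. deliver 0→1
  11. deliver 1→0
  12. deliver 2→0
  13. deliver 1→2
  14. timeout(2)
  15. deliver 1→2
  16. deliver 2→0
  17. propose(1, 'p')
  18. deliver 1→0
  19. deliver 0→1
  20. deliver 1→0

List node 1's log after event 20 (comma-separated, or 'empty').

s,p

step 1 timeout(1): 1={cand,t=1,log=-}
step 2 deliver 1→2: 2={foll,t=1,log=-}
step 3 deliver 2→1: 1={lead,t=1,log=-}
step 4 propose(1,'s'): 1={lead,t=1,log=s}
step 5 deliver 1→2: 2={foll,t=1,log=s}
step 6 deliver 2→1: —
step 7 timeout(0): 0={cand,t=1,log=-}
step 8 deliver 0→2: —
step 9 deliver 2→0: —
step 10 deliver 0→1: —
step 11 deliver 1→0: —
step 12 deliver 2→0: —
step 13 deliver 1→2: —
step 14 timeout(2): 2={cand,t=2,log=s}
step 15 deliver 1→2: —
step 16 deliver 2→0: 0={foll,t=2,log=-}
step 17 propose(1,'p'): 1={lead,t=1,log=s,p}
step 18 deliver 1→0: —
step 19 deliver 0→1: —
step 20 deliver 1→0: —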